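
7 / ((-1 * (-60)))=7 / 60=0.12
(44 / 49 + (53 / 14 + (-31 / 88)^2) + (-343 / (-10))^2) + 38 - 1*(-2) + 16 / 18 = 104347363649 / 85377600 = 1222.19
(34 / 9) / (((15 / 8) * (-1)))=-272 / 135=-2.01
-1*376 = -376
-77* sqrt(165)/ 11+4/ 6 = 2/ 3 - 7* sqrt(165) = -89.25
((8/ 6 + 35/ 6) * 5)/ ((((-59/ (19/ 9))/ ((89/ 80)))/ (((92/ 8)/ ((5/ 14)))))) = -11706793/ 254880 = -45.93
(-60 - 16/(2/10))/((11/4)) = -560/11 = -50.91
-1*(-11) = 11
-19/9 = -2.11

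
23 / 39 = 0.59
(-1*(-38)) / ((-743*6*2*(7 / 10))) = -95 / 15603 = -0.01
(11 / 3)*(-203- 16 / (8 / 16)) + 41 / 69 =-59414 / 69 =-861.07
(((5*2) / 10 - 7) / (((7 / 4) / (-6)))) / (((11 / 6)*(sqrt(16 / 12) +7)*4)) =648 / 1573 - 432*sqrt(3) / 11011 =0.34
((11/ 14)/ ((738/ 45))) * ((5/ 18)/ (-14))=-275/ 289296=-0.00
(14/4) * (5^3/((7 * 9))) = 6.94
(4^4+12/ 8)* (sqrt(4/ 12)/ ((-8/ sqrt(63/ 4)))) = -515* sqrt(21)/ 32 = -73.75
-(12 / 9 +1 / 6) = -3 / 2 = -1.50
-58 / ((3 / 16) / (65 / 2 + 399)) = -400432 / 3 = -133477.33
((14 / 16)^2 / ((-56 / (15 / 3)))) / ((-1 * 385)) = 1 / 5632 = 0.00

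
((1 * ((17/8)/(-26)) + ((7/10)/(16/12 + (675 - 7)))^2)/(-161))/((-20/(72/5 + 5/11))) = -350003671739/928302094720000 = -0.00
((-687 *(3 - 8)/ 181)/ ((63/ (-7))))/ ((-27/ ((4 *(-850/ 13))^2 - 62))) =5337.27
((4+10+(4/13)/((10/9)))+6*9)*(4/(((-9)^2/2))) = 6.74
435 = 435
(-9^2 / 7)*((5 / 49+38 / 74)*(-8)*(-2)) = -1446336 / 12691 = -113.97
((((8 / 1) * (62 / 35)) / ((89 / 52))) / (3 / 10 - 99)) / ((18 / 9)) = -25792 / 614901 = -0.04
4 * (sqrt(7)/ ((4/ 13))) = 13 * sqrt(7) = 34.39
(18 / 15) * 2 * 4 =48 / 5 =9.60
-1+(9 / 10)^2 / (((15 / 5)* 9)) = -97 / 100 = -0.97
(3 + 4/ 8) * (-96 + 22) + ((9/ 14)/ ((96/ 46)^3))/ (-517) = -23035613063/ 88940544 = -259.00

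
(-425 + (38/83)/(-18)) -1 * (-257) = -125515/747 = -168.03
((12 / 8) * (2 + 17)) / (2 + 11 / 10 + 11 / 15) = 171 / 23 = 7.43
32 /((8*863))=4 /863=0.00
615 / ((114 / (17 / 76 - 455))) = -7085415 / 2888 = -2453.40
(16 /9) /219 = 16 /1971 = 0.01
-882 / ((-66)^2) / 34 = -49 / 8228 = -0.01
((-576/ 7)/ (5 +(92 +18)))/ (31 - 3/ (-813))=-78048/ 3381805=-0.02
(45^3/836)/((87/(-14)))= -212625/12122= -17.54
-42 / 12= -7 / 2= -3.50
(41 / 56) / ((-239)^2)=41 / 3198776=0.00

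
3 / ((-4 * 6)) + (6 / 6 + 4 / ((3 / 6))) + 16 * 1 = 199 / 8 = 24.88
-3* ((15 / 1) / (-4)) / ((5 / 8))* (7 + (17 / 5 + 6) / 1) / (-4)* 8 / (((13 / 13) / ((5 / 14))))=-1476 / 7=-210.86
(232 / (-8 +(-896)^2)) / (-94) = -29 / 9432994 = -0.00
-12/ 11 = -1.09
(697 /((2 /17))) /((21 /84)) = 23698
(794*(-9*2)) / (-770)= 7146 / 385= 18.56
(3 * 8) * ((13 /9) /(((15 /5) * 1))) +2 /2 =113 /9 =12.56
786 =786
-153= -153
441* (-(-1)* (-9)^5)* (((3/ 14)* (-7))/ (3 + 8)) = 78121827/ 22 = 3550992.14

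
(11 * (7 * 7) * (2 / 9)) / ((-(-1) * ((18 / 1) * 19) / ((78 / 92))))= 7007 / 23598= 0.30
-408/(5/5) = -408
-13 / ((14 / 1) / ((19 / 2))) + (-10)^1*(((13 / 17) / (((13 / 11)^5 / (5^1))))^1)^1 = -345399039 / 13595036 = -25.41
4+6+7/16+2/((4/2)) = 183/16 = 11.44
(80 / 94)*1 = 40 / 47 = 0.85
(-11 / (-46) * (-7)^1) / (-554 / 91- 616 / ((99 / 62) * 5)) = 315315 / 15680572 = 0.02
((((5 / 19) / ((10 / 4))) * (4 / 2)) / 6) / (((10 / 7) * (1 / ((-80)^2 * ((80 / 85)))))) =143360 / 969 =147.95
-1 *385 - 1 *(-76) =-309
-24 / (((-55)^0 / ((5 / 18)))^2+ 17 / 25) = -600 / 341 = -1.76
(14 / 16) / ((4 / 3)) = 21 / 32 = 0.66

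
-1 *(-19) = 19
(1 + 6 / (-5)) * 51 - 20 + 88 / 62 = -4461 / 155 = -28.78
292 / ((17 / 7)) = 120.24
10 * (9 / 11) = 90 / 11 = 8.18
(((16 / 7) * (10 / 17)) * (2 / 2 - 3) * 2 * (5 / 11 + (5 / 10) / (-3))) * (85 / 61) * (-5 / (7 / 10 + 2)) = 1520000 / 380457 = 4.00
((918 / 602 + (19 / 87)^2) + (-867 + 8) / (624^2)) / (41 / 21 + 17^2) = 51596731843 / 9559437355520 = 0.01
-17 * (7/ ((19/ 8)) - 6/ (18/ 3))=-629/ 19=-33.11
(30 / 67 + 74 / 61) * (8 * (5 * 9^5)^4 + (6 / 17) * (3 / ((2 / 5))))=7014729816566666779601285460 / 69479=100961870731683915709801.30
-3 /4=-0.75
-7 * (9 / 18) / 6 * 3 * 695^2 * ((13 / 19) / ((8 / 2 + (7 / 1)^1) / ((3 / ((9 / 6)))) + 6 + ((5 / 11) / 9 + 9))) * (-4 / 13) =669472650 / 77311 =8659.47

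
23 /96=0.24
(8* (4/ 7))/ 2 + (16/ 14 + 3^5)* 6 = 1467.14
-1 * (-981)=981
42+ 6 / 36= 253 / 6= 42.17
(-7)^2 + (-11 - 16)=22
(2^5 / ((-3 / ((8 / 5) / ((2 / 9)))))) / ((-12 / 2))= 64 / 5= 12.80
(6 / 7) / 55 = 6 / 385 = 0.02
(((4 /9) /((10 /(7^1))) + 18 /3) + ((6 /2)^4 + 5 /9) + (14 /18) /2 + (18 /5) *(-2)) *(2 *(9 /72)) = 20.26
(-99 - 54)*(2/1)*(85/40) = -2601/4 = -650.25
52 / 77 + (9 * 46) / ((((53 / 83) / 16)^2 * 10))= 28110495716 / 1081465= 25992.98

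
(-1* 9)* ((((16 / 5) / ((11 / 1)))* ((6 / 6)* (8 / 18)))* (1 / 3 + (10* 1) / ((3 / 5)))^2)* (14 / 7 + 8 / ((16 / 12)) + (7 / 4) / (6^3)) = -363562 / 135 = -2693.05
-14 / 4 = -3.50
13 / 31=0.42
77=77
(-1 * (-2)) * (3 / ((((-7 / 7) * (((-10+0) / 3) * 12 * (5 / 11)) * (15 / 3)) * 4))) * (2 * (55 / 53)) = 363 / 10600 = 0.03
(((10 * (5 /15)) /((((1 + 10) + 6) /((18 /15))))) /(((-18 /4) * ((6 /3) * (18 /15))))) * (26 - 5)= -0.46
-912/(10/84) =-38304/5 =-7660.80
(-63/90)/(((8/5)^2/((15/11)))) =-525/1408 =-0.37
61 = 61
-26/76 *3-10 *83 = -31579/38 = -831.03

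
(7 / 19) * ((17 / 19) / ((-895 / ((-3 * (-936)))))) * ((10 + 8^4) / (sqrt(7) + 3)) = -2058042168 / 323095 + 686014056 * sqrt(7) / 323095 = -752.16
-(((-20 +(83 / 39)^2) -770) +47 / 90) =1326563 / 1690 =784.95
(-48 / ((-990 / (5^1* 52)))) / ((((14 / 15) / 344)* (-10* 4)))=-8944 / 77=-116.16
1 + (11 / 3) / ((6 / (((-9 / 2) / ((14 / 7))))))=-3 / 8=-0.38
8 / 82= 4 / 41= 0.10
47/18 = 2.61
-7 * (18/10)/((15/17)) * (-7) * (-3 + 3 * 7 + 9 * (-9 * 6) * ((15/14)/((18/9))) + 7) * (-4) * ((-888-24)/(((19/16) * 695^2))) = -361363968/2415125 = -149.63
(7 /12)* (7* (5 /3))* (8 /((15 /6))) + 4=232 /9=25.78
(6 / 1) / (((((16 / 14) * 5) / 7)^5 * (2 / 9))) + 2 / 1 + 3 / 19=149108202737 / 1945600000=76.64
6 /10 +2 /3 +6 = 109 /15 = 7.27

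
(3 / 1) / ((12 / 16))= 4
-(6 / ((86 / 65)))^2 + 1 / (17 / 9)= -20.04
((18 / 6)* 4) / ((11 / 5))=60 / 11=5.45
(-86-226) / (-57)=104 / 19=5.47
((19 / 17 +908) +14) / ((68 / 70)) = 549255 / 578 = 950.27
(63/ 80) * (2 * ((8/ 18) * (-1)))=-7/ 10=-0.70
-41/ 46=-0.89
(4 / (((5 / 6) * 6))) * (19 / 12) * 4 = 76 / 15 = 5.07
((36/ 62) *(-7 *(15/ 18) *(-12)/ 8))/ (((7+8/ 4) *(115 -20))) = 7/ 1178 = 0.01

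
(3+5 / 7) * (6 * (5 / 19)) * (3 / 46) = 0.38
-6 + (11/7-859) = -6044/7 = -863.43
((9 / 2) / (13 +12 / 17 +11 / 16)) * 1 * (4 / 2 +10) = 544 / 145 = 3.75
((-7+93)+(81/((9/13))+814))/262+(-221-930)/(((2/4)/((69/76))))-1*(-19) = -5144992/2489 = -2067.09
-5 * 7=-35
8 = 8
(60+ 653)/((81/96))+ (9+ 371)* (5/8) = 58457/54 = 1082.54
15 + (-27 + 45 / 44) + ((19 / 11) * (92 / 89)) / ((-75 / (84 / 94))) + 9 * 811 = 33534281087 / 4601300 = 7288.00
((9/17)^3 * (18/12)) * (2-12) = -10935/4913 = -2.23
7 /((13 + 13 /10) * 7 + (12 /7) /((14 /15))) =3430 /49949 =0.07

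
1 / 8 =0.12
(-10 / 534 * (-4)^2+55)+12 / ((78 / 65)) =64.70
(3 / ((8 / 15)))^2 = 31.64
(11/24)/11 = 1/24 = 0.04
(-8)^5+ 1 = -32767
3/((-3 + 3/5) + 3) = 5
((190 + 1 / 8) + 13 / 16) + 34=3599 / 16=224.94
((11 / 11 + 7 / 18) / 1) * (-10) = -13.89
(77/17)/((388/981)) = 11.45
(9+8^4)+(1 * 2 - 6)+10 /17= 69727 /17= 4101.59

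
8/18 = 4/9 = 0.44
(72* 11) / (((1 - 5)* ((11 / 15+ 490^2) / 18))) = -53460 / 3601511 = -0.01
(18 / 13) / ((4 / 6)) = 27 / 13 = 2.08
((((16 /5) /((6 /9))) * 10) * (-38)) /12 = -152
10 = 10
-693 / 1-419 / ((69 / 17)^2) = -3420464 / 4761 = -718.43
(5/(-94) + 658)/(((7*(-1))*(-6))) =61847/3948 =15.67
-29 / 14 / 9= -29 / 126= -0.23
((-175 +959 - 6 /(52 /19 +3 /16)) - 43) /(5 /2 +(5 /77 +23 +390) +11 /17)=245689950 /138384661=1.78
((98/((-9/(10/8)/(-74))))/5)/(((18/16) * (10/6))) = 14504/135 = 107.44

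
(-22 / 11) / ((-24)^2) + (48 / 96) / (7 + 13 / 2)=29 / 864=0.03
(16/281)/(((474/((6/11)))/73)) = 1168/244189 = 0.00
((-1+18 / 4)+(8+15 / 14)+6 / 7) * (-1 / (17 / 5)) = -470 / 119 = -3.95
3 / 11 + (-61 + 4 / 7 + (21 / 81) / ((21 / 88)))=-368416 / 6237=-59.07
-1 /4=-0.25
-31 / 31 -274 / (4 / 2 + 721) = -997 / 723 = -1.38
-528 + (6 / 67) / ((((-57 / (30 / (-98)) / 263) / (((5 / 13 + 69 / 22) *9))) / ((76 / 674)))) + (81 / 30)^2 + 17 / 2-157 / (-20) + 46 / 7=-1967103674677 / 3955276325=-497.34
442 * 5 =2210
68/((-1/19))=-1292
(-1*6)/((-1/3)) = 18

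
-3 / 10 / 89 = -3 / 890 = -0.00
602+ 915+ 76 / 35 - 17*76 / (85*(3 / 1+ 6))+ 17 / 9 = 53178 / 35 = 1519.37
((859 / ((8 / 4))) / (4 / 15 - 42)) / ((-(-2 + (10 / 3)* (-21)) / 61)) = -261995 / 30048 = -8.72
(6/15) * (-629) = -1258/5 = -251.60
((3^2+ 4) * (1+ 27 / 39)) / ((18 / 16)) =176 / 9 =19.56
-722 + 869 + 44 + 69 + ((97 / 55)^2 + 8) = 271.11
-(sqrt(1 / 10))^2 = -1 / 10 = -0.10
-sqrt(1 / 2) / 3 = -sqrt(2) / 6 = -0.24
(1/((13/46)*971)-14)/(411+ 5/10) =-353352/10388729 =-0.03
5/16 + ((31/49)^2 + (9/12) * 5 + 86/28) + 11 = 712009/38416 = 18.53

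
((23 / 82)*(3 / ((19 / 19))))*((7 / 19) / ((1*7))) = 69 / 1558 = 0.04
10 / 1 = 10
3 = 3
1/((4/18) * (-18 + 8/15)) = -135/524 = -0.26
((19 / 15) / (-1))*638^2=-7733836 / 15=-515589.07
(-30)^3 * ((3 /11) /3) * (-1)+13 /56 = 1512143 /616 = 2454.78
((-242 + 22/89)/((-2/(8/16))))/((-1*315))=-1793/9345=-0.19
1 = 1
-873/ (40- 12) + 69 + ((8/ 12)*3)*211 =12875/ 28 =459.82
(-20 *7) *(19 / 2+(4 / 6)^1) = -4270 / 3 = -1423.33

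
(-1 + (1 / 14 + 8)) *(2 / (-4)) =-99 / 28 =-3.54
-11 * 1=-11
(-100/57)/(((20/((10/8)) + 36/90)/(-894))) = 74500/779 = 95.64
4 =4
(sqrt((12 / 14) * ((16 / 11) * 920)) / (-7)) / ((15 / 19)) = -304 * sqrt(26565) / 8085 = -6.13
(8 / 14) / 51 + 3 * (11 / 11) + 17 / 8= 14669 / 2856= 5.14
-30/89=-0.34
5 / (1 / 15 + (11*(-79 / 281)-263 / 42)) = -295050 / 548071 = -0.54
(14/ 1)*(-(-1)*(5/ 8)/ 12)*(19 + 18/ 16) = 5635/ 384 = 14.67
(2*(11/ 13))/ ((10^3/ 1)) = 11/ 6500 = 0.00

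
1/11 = 0.09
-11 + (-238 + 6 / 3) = -247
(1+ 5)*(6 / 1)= 36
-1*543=-543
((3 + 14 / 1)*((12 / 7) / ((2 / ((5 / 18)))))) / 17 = 5 / 21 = 0.24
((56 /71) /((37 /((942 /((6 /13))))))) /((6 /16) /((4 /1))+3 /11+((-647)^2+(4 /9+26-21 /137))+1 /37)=49606292736 /477311675622931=0.00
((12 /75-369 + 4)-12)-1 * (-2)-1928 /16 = -24767 /50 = -495.34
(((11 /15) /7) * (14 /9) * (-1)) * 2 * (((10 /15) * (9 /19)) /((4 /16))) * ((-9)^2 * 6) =-19008 /95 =-200.08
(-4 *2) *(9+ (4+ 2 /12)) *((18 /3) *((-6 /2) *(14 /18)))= 4424 /3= 1474.67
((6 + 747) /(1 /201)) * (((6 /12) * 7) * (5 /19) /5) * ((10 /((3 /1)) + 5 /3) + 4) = 9535239 /38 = 250927.34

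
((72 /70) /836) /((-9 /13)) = -13 /7315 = -0.00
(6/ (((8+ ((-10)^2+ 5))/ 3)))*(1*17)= 306/ 113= 2.71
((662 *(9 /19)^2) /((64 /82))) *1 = 1099251 /5776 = 190.31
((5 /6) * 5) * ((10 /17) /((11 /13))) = 1625 /561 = 2.90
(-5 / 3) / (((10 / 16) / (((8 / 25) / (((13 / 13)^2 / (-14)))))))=896 / 75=11.95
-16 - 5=-21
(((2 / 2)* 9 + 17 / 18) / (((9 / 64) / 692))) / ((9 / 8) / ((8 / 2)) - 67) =-126840832 / 172935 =-733.46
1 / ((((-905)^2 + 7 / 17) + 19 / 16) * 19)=272 / 4232729465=0.00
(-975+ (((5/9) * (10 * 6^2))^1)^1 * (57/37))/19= -35.10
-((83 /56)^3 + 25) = -28.26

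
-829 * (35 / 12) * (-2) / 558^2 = 29015 / 1868184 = 0.02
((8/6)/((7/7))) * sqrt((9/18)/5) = 2 * sqrt(10)/15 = 0.42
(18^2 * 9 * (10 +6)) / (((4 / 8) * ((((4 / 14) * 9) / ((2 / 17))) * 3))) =24192 / 17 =1423.06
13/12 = 1.08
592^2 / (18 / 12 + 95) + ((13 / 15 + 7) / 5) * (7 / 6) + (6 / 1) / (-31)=4891183229 / 1346175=3633.39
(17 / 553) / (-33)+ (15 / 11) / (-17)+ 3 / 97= -1511179 / 30092601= -0.05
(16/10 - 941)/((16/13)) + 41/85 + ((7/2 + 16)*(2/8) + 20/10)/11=-1036531/1360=-762.16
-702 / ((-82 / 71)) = 24921 / 41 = 607.83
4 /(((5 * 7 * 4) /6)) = 6 /35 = 0.17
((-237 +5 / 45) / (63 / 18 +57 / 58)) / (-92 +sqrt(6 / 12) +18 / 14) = 116522* sqrt(2) / 36288045 +4228084 / 7257609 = 0.59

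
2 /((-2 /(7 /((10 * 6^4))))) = -7 /12960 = -0.00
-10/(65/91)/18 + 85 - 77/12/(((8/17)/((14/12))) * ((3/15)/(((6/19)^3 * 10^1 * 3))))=2241413/246924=9.08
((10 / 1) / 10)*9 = 9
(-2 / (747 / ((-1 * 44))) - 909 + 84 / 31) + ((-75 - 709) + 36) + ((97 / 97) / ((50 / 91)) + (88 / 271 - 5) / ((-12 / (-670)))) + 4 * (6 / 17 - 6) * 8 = -5585175589708 / 2667107475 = -2094.09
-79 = -79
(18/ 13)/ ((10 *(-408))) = -3/ 8840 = -0.00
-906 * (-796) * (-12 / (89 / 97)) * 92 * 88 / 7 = -6796178002944 / 623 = -10908792942.13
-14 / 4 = -7 / 2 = -3.50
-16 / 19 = -0.84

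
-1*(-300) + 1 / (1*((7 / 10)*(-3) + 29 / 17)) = 19930 / 67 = 297.46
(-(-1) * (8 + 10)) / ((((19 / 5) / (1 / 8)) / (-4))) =-45 / 19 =-2.37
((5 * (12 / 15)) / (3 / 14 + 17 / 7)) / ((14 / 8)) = 32 / 37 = 0.86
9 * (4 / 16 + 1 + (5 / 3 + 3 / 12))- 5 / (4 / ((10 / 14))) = 773 / 28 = 27.61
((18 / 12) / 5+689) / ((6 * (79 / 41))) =282613 / 4740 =59.62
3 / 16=0.19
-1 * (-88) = 88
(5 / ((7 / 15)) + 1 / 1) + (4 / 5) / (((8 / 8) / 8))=18.11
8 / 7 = 1.14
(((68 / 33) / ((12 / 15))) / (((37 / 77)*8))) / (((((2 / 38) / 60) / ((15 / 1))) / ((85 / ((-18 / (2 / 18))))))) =-24023125 / 3996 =-6011.79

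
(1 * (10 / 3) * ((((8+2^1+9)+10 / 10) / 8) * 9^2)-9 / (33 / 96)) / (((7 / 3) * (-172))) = -21411 / 13244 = -1.62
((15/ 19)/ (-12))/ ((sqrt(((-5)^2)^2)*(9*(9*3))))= -1/ 92340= -0.00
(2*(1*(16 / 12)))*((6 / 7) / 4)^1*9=5.14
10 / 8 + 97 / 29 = 533 / 116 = 4.59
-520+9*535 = 4295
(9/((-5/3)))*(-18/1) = 97.20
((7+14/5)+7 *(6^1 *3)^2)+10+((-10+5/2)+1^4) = 22813/10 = 2281.30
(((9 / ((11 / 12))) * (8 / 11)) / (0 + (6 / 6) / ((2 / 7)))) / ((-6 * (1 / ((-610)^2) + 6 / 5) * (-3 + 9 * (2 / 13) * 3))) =-92876160 / 378203287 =-0.25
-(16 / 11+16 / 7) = -288 / 77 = -3.74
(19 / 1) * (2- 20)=-342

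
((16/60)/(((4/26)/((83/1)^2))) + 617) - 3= 188324/15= 12554.93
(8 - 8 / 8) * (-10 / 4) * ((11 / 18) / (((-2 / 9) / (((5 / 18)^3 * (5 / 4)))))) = 240625 / 186624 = 1.29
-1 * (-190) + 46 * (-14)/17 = 2586/17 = 152.12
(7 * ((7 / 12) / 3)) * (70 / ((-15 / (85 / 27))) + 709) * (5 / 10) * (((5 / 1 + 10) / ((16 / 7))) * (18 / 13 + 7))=10513037465 / 404352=25999.72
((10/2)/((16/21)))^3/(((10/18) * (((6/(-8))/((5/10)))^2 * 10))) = 46305/2048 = 22.61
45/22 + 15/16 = 525/176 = 2.98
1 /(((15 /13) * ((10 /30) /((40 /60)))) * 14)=13 /105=0.12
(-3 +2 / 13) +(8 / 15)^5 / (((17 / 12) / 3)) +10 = 7.25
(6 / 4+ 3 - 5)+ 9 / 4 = 7 / 4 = 1.75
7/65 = 0.11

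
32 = 32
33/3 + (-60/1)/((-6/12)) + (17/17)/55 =7206/55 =131.02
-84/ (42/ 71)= -142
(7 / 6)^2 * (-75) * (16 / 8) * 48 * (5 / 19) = -49000 / 19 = -2578.95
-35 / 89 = -0.39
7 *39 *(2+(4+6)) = 3276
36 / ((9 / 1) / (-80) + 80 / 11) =31680 / 6301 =5.03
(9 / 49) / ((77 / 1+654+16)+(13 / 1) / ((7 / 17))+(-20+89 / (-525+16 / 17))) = 80181 / 331073393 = 0.00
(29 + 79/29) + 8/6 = 2876/87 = 33.06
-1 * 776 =-776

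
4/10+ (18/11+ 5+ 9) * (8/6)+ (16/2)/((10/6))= 4298/165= 26.05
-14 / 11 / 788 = -7 / 4334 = -0.00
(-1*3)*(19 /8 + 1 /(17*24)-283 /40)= 9583 /680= 14.09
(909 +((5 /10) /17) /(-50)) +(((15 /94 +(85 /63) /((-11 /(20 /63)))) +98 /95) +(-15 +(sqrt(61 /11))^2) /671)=40476570721395533 /44473026420900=910.14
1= 1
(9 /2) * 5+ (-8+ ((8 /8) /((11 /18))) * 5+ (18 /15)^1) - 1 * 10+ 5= 18.88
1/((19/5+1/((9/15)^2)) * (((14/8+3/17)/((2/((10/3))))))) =459/9694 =0.05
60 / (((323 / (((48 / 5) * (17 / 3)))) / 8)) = 1536 / 19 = 80.84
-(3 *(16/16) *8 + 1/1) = -25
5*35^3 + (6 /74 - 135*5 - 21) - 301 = 7894989 /37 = 213378.08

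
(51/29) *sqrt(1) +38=1153/29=39.76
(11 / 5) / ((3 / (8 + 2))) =7.33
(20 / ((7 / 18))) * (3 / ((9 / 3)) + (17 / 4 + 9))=5130 / 7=732.86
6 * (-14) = -84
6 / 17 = 0.35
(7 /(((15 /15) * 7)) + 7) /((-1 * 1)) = -8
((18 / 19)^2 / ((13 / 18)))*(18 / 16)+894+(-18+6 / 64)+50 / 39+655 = 691008061 / 450528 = 1533.77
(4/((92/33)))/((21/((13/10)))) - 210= -337957/1610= -209.91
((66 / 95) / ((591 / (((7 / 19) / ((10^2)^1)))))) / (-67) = -77 / 1191209750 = -0.00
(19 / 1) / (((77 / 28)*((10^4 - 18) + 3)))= 76 / 109835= 0.00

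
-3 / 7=-0.43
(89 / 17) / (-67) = -89 / 1139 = -0.08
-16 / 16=-1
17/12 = 1.42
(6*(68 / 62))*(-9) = -1836 / 31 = -59.23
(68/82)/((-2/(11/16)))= -187/656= -0.29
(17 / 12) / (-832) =-0.00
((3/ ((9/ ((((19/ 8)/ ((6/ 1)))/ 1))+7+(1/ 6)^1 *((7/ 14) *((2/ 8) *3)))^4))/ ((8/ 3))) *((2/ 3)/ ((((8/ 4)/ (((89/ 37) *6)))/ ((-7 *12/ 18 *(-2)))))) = 15962600177664/ 249185497355170357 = 0.00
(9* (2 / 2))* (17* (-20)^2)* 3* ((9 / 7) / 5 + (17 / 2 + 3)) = 15110280 / 7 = 2158611.43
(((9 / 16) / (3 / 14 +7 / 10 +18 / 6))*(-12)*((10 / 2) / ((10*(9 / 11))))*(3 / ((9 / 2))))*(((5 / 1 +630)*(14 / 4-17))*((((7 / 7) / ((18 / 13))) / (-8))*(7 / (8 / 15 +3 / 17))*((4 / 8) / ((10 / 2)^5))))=-136153017 / 158700800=-0.86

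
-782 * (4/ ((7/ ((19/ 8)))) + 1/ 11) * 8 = -697544/ 77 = -9059.01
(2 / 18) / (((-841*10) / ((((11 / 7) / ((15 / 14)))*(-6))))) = 0.00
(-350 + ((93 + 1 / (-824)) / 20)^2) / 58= -89184329839 / 15752243200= -5.66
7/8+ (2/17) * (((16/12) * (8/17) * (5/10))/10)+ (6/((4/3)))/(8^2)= 526583/554880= 0.95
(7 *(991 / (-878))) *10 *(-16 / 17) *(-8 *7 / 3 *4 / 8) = -15538880 / 22389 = -694.04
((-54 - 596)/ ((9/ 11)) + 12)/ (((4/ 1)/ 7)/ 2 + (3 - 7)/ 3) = 24647/ 33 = 746.88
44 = 44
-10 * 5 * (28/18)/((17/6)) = -1400/51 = -27.45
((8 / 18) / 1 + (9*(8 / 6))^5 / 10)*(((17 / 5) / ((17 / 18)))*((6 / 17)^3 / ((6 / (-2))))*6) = -967476096 / 122825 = -7876.87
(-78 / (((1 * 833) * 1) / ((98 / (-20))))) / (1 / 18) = 702 / 85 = 8.26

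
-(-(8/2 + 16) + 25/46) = 895/46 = 19.46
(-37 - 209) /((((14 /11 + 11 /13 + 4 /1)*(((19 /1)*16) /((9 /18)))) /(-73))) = 4.83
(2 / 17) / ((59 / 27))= 54 / 1003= 0.05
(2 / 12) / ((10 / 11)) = 11 / 60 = 0.18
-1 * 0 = 0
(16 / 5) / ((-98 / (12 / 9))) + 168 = 123448 / 735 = 167.96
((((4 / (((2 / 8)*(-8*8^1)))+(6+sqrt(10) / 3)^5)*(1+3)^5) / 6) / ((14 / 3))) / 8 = 79845.69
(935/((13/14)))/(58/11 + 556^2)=71995/22103601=0.00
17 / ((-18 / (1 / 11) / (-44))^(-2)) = 1377 / 4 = 344.25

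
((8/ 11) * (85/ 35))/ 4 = 0.44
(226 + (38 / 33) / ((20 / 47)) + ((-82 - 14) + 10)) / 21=47093 / 6930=6.80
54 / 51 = 18 / 17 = 1.06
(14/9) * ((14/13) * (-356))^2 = 347763584/1521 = 228641.41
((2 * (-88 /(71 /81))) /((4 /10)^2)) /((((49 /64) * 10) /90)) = -51321600 /3479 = -14751.83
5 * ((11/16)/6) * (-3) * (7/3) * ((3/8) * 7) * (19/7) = -7315/256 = -28.57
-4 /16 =-1 /4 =-0.25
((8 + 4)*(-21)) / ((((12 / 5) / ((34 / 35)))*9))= -34 / 3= -11.33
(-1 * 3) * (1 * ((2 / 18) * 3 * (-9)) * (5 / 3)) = 15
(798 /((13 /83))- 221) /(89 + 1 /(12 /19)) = 760332 /14131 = 53.81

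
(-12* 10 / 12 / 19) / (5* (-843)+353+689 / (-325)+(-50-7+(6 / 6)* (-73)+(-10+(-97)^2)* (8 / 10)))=-250 / 1674413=-0.00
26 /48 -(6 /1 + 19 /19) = -155 /24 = -6.46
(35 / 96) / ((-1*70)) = -1 / 192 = -0.01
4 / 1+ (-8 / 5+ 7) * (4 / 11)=5.96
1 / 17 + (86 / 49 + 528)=441335 / 833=529.81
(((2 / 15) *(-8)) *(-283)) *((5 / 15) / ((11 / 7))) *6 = 384.19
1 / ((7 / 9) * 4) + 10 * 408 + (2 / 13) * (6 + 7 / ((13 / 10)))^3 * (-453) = -98754.44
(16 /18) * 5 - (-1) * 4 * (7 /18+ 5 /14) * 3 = 844 /63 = 13.40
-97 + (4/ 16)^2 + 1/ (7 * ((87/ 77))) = -134761/ 1392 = -96.81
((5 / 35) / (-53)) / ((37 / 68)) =-68 / 13727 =-0.00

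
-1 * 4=-4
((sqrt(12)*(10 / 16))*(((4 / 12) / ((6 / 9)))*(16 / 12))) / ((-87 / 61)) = -305*sqrt(3) / 522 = -1.01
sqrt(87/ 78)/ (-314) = -sqrt(754)/ 8164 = -0.00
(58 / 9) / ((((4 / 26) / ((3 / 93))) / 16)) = 6032 / 279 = 21.62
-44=-44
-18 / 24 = -3 / 4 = -0.75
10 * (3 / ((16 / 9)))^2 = 3645 / 128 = 28.48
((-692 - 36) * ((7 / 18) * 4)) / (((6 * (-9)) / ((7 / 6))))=17836 / 729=24.47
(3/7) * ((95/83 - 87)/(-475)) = 3054/39425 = 0.08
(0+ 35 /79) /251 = 35 /19829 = 0.00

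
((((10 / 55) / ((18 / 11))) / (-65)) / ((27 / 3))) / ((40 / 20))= -1 / 10530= -0.00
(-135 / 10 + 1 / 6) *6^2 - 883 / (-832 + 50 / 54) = -10746879 / 22439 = -478.94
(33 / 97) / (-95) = -33 / 9215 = -0.00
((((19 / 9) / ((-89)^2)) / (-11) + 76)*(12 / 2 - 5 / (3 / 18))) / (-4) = 119195170 / 261393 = 456.00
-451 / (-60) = 451 / 60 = 7.52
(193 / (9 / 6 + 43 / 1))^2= 148996 / 7921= 18.81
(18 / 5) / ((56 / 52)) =117 / 35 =3.34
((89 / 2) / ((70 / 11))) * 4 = 979 / 35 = 27.97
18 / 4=9 / 2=4.50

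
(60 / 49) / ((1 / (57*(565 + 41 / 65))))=25147944 / 637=39478.72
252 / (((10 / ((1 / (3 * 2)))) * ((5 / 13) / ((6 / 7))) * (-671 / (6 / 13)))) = -108 / 16775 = -0.01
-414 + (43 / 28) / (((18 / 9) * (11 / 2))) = -127469 / 308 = -413.86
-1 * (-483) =483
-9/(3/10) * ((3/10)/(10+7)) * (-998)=8982/17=528.35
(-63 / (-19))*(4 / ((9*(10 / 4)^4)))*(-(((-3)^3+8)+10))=4032 / 11875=0.34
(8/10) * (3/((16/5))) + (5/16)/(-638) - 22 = -216925/10208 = -21.25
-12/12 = -1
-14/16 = -7/8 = -0.88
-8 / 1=-8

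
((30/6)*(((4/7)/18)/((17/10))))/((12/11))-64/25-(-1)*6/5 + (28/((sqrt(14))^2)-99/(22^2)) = 1841527/3534300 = 0.52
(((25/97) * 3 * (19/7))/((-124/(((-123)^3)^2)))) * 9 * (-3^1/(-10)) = -26646446006046855/168392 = -158240569659.17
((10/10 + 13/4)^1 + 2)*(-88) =-550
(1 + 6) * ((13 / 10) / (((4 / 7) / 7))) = 4459 / 40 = 111.48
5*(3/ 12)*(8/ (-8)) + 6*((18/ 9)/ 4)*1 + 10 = 47/ 4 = 11.75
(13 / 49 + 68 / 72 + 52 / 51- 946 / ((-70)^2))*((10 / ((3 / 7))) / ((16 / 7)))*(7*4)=2671571 / 4590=582.04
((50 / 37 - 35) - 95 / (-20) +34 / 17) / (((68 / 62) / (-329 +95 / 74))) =2992840161 / 372368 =8037.32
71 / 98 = 0.72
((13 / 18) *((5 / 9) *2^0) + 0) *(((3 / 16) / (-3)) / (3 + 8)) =-0.00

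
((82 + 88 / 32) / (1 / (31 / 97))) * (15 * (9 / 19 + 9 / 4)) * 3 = 97891335 / 29488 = 3319.70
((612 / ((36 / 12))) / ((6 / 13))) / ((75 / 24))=3536 / 25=141.44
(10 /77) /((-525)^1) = -2 /8085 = -0.00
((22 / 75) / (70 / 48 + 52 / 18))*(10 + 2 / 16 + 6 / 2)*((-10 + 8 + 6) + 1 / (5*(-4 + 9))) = 3.58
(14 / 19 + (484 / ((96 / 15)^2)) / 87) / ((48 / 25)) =9232075 / 20312064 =0.45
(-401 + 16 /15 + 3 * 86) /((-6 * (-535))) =-2129 /48150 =-0.04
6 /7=0.86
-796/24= -199/6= -33.17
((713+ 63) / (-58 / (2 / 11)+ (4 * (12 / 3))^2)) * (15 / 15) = -776 / 63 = -12.32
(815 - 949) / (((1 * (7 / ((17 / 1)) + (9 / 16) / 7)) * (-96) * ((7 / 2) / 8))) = 18224 / 2811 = 6.48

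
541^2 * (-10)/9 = -2926810/9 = -325201.11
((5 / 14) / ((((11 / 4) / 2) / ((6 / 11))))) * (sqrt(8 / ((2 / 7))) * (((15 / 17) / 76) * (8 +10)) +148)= 16200 * sqrt(7) / 273581 +17760 / 847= 21.12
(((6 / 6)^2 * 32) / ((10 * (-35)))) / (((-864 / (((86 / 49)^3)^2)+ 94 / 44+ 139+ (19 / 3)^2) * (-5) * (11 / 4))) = 0.00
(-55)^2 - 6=3019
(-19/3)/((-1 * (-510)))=-19/1530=-0.01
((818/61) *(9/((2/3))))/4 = 11043/244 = 45.26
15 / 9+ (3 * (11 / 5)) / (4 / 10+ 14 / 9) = 121 / 24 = 5.04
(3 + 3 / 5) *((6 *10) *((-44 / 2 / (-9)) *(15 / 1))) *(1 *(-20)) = -158400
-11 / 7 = -1.57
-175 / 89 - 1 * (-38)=3207 / 89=36.03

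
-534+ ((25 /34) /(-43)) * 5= -780833 /1462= -534.09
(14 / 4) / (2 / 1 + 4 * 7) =7 / 60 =0.12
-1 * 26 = -26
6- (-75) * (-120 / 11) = -8934 / 11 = -812.18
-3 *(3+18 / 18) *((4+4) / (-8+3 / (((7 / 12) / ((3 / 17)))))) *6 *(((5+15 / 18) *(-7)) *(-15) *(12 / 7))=17992800 / 211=85273.93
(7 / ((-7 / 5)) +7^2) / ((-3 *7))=-44 / 21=-2.10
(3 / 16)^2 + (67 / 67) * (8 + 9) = 4361 / 256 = 17.04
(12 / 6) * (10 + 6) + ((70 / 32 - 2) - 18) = 227 / 16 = 14.19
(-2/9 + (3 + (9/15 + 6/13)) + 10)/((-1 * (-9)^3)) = 8096/426465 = 0.02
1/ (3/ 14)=14/ 3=4.67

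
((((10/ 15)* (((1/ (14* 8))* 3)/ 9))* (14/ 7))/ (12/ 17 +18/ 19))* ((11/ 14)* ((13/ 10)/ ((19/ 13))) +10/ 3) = 547009/ 56518560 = 0.01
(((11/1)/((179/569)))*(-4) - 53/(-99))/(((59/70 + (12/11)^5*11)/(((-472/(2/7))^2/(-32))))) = 19619179338363605/29452397049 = 666131.84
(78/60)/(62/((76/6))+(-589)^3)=-247/38823928180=-0.00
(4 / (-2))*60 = -120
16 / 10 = 8 / 5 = 1.60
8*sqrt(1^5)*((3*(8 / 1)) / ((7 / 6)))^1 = 1152 / 7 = 164.57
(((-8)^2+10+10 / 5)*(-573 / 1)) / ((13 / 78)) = -261288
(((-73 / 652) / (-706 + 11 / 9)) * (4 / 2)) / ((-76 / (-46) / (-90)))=-679995 / 39288542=-0.02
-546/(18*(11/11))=-91/3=-30.33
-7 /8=-0.88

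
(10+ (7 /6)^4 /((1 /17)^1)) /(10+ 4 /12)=53777 /13392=4.02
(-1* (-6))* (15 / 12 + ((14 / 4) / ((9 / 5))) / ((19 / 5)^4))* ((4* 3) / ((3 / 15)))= 59081950 / 130321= 453.36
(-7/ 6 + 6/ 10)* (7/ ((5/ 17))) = -2023/ 150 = -13.49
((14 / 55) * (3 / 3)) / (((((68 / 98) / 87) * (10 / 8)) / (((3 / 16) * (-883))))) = -79048809 / 18700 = -4227.21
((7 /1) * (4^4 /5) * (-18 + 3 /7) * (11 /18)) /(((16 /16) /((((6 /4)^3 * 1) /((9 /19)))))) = -137104 /5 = -27420.80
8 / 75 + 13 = 983 / 75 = 13.11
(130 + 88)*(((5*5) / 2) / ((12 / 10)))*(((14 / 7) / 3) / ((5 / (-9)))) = -2725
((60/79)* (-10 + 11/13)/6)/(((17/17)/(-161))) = 191590/1027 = 186.55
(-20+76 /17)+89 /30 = -6407 /510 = -12.56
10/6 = 5/3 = 1.67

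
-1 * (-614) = 614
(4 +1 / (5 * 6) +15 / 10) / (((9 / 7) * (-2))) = -581 / 270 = -2.15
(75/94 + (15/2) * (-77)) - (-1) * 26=-25883/47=-550.70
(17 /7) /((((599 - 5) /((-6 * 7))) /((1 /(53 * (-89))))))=17 /466983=0.00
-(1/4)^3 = -1/64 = -0.02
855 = 855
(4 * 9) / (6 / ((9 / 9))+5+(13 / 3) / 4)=432 / 145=2.98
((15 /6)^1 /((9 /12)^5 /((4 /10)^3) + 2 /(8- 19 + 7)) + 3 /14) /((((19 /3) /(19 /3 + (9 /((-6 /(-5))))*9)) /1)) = 161941751 /13980428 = 11.58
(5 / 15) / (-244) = -1 / 732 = -0.00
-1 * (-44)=44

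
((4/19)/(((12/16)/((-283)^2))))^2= 1642047467776/3249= 505400882.66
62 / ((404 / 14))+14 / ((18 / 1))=2660 / 909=2.93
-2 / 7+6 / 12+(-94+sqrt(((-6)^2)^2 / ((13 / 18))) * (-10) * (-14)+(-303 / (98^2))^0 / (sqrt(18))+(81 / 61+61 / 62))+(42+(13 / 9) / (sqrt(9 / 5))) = -654887 / 13237+sqrt(2) / 6+13 * sqrt(5) / 27+15120 * sqrt(26) / 13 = 5882.39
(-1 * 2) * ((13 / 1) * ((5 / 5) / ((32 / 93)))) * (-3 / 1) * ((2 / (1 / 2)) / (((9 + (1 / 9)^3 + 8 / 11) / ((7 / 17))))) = 203594391 / 5304952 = 38.38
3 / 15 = 1 / 5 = 0.20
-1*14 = -14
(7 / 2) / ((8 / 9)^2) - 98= -11977 / 128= -93.57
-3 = -3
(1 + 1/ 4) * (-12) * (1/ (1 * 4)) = -15/ 4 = -3.75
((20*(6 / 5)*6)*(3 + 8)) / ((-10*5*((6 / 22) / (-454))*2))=659208 / 25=26368.32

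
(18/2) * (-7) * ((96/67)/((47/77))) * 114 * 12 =-637072128/3149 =-202309.35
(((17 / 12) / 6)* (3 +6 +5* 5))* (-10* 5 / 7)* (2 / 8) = -7225 / 504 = -14.34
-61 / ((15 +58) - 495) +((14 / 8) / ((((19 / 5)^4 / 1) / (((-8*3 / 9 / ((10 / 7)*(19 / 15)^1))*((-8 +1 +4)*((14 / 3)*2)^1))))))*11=4131557039 / 1044913778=3.95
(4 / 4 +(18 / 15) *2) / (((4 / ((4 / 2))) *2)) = 17 / 20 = 0.85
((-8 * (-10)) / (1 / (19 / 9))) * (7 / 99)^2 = 74480 / 88209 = 0.84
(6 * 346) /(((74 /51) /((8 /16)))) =26469 /37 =715.38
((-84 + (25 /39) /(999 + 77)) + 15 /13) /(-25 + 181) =-3476531 /6546384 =-0.53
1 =1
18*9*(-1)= -162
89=89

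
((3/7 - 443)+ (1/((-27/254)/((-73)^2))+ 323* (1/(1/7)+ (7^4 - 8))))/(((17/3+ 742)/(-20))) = -2739083840/141309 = -19383.65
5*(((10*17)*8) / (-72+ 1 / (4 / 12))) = -6800 / 69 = -98.55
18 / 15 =6 / 5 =1.20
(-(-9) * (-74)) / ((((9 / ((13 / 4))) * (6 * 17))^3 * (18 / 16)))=-81289 / 3094482528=-0.00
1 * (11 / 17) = 11 / 17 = 0.65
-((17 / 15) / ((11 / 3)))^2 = -289 / 3025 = -0.10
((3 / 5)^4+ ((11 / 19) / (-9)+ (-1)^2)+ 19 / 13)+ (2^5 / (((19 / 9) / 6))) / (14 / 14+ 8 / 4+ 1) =35100688 / 1389375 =25.26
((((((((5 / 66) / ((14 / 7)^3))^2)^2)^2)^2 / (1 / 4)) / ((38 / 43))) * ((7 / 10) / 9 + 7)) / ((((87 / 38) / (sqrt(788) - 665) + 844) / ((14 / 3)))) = 24241302490234375 * sqrt(197) / 2662652627985016277895177015938257262877952568758955409408 + 11834528317264373779296875 / 15975915767910097667371062095629543577267715412553732456448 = 0.00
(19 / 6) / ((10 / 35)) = 133 / 12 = 11.08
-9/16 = -0.56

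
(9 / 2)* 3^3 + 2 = 247 / 2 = 123.50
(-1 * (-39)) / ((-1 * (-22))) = 39 / 22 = 1.77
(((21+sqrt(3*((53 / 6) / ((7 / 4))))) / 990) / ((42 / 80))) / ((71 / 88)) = 32*sqrt(742) / 93933+32 / 639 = 0.06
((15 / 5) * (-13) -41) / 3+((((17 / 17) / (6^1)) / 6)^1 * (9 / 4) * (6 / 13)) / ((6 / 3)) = -16631 / 624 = -26.65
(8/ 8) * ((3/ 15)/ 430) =1/ 2150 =0.00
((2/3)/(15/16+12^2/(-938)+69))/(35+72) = 15008/168094539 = 0.00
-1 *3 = -3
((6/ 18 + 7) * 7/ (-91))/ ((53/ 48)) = -352/ 689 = -0.51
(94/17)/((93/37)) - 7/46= 148921/72726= 2.05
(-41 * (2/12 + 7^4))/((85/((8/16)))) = -590687/1020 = -579.10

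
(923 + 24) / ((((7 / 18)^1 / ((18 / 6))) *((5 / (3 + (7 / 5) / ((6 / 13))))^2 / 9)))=837666009 / 8750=95733.26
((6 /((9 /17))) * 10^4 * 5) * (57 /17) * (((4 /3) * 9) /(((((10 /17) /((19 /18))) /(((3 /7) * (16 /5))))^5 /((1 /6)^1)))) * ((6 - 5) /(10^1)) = 2188850739905069056 /63814078125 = 34300436.58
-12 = -12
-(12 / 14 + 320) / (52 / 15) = -16845 / 182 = -92.55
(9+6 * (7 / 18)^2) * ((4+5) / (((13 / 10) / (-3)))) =-2675 / 13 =-205.77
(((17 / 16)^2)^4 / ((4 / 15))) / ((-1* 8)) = -104636361615 / 137438953472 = -0.76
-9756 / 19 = -513.47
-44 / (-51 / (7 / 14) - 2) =11 / 26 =0.42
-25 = -25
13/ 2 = 6.50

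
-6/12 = -1/2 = -0.50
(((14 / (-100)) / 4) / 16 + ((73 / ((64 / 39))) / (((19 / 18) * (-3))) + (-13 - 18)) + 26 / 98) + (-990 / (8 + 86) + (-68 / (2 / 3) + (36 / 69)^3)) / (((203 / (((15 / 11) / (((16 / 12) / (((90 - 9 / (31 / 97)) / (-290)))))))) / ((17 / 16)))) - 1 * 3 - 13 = -14817579325036140999 / 244287589651582400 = -60.66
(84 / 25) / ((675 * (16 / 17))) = 119 / 22500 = 0.01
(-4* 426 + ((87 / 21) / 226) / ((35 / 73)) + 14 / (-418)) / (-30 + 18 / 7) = 19719195457 / 317412480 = 62.12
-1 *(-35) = 35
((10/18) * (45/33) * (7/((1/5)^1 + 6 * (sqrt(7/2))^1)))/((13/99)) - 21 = -862302/40937 + 39375 * sqrt(14)/40937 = -17.47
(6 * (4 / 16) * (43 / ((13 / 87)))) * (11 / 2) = 123453 / 52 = 2374.10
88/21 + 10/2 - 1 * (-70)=1663/21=79.19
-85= -85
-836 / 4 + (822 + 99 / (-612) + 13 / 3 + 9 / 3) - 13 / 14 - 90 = 755759 / 1428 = 529.24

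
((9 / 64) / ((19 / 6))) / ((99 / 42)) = 63 / 3344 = 0.02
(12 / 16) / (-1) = -3 / 4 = -0.75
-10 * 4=-40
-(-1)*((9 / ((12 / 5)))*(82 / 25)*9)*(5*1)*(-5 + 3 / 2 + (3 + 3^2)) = 18819 / 4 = 4704.75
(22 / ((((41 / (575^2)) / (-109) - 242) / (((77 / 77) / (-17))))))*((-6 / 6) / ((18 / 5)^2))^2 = 247762109375 / 7781915334554136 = 0.00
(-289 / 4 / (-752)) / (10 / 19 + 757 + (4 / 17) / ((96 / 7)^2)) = 3360492 / 26496059885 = 0.00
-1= -1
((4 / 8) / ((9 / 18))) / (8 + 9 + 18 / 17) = 17 / 307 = 0.06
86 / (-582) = -43 / 291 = -0.15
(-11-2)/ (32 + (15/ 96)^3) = -425984/ 1048701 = -0.41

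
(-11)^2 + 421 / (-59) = 6718 / 59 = 113.86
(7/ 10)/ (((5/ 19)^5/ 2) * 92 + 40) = 17332693/ 991877100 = 0.02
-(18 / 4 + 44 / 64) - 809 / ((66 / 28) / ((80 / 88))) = -317.20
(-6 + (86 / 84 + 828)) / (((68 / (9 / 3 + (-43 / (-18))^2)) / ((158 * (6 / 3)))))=1100509579 / 33048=33300.34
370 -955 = -585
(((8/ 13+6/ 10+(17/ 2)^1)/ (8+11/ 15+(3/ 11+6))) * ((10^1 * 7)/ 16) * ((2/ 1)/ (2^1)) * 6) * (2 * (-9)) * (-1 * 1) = 305.91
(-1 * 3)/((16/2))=-3/8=-0.38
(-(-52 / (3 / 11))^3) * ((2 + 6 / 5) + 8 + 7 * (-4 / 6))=18340626304 / 405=45285497.05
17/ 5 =3.40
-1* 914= -914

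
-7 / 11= -0.64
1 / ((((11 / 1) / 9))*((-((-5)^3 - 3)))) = 9 / 1408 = 0.01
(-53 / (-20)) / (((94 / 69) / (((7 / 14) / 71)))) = 3657 / 266960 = 0.01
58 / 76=29 / 38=0.76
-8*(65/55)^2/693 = -1352/83853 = -0.02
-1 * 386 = -386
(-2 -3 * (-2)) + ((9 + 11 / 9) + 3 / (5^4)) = 80027 / 5625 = 14.23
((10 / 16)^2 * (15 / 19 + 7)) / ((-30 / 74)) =-6845 / 912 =-7.51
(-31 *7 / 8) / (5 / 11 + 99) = -2387 / 8752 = -0.27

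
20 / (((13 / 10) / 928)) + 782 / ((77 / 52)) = 14819832 / 1001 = 14805.03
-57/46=-1.24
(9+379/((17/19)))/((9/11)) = 80894/153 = 528.72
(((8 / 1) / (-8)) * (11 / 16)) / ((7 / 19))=-209 / 112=-1.87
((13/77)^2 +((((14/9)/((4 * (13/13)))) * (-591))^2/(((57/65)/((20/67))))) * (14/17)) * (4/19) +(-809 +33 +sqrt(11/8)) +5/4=sqrt(22)/4 +616824409176485/263291071428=2343.92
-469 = -469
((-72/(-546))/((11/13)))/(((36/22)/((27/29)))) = 18/203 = 0.09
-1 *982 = -982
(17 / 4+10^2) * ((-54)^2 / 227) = 303993 / 227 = 1339.18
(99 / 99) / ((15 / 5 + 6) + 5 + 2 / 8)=4 / 57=0.07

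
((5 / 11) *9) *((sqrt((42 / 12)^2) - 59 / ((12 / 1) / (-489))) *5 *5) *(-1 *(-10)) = 54174375 / 22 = 2462471.59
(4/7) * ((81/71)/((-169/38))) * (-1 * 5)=61560/83993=0.73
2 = 2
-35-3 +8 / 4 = -36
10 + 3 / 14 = 143 / 14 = 10.21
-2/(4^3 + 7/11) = -22/711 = -0.03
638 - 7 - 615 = 16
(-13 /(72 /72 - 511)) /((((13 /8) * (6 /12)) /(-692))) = -5536 /255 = -21.71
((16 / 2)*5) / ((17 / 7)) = 280 / 17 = 16.47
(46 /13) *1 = 46 /13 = 3.54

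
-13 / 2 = -6.50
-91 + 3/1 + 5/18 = -1579/18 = -87.72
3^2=9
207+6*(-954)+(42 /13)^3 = -12046761 /2197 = -5483.28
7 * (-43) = -301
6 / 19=0.32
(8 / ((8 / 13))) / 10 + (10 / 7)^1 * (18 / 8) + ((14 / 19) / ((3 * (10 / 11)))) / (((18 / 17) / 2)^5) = 1297098217 / 117802755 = 11.01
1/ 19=0.05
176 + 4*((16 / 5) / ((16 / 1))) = 884 / 5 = 176.80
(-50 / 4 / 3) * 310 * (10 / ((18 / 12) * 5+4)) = -77500 / 69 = -1123.19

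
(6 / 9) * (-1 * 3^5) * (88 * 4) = -57024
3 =3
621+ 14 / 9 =622.56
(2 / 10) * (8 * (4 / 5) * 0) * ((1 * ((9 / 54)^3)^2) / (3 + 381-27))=0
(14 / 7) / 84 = 1 / 42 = 0.02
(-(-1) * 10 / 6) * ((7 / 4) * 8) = 70 / 3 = 23.33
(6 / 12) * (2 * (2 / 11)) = 2 / 11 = 0.18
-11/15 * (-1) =11/15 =0.73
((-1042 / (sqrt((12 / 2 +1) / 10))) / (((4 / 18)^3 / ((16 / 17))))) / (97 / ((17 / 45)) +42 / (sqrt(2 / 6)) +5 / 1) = -845075025 * sqrt(70) / 15988973 +19370259 * sqrt(210) / 2284139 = -319.31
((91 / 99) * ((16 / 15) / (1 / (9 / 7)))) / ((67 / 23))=4784 / 11055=0.43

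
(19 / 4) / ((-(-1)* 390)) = 19 / 1560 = 0.01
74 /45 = 1.64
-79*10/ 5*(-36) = 5688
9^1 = 9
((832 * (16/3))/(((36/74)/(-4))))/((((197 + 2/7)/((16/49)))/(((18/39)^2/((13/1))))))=-4849664/4901169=-0.99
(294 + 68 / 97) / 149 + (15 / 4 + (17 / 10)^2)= 3113848 / 361325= 8.62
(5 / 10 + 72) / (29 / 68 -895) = -4930 / 60831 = -0.08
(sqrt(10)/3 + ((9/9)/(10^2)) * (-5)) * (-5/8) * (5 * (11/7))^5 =-18792.17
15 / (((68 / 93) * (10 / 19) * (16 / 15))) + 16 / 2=96923 / 2176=44.54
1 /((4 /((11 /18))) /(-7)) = -77 /72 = -1.07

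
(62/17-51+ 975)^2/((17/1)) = 248692900/4913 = 50619.36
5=5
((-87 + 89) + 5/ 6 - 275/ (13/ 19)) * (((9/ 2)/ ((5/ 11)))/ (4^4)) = -1027257/ 66560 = -15.43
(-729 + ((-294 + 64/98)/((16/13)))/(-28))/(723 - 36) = -7908073/7540512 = -1.05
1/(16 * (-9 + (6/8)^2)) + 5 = 674/135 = 4.99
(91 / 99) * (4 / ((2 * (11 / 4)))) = 728 / 1089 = 0.67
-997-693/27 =-3068/3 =-1022.67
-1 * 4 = -4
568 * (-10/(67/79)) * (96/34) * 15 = -323078400/1139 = -283650.92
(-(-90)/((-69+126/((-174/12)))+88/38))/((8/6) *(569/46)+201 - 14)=-180090/30691409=-0.01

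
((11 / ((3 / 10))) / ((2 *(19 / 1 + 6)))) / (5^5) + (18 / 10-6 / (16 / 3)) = 0.68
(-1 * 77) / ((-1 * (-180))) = -77 / 180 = -0.43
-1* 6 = -6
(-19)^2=361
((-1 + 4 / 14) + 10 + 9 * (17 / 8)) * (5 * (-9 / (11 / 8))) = -71595 / 77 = -929.81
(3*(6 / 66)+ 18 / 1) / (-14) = -201 / 154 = -1.31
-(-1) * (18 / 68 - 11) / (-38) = 365 / 1292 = 0.28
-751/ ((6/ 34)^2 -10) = 217039/ 2881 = 75.33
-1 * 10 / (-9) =10 / 9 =1.11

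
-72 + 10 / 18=-643 / 9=-71.44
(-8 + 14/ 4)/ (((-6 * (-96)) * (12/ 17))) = -17/ 1536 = -0.01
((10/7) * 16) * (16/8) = 320/7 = 45.71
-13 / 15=-0.87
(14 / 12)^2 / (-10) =-49 / 360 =-0.14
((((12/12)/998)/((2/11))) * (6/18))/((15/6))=11/14970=0.00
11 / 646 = 0.02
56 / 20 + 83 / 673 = 2.92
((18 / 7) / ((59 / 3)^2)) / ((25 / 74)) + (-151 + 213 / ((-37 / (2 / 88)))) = -149862509711 / 991736900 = -151.11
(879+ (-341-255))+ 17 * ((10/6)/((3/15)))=1274/3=424.67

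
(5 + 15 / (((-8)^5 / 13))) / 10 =0.50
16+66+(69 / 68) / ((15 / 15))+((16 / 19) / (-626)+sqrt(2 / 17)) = sqrt(34) / 17+33570271 / 404396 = 83.36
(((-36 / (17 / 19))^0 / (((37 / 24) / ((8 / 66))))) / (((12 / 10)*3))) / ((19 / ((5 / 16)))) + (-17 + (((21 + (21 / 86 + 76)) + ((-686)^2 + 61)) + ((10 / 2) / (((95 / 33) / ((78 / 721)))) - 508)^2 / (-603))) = 1862823647115301867765 / 3960845515201806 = 470309.59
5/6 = 0.83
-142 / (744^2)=-71 / 276768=-0.00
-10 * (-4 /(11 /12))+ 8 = 568 /11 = 51.64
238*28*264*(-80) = -140743680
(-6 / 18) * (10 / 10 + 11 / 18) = -29 / 54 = -0.54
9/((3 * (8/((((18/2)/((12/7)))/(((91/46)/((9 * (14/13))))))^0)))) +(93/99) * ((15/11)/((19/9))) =18057/18392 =0.98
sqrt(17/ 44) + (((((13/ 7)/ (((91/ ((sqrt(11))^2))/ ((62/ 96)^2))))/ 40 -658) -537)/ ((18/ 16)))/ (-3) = sqrt(187)/ 22 + 5396418229/ 15240960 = 354.69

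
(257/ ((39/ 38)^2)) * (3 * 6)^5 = 77914866816/ 169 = 461034714.89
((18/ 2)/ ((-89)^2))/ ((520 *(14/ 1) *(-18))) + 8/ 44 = 230659509/ 1268627360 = 0.18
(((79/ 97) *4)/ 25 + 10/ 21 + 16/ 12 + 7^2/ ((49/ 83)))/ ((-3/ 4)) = -113.25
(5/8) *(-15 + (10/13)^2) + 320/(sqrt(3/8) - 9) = -2600197/58136 - 128 *sqrt(6)/129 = -47.16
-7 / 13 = -0.54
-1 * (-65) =65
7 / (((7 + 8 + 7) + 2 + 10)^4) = 7 / 1336336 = 0.00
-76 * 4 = -304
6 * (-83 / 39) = -166 / 13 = -12.77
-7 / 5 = -1.40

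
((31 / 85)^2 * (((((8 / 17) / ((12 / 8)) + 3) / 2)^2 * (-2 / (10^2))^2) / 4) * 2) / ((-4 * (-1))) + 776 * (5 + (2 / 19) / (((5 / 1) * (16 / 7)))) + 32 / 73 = 8106336589038356827 / 2085185286000000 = 3887.59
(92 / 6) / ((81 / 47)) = 2162 / 243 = 8.90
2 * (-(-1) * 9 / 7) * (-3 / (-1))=54 / 7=7.71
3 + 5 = 8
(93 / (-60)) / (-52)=31 / 1040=0.03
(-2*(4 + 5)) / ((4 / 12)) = -54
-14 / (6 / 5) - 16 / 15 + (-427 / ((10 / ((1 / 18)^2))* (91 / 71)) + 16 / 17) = -11.89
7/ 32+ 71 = 2279/ 32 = 71.22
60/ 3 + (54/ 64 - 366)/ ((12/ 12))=-11045/ 32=-345.16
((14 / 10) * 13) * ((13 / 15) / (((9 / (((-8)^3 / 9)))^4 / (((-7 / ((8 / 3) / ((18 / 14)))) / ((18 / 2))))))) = -10161892622336 / 1076168025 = -9442.66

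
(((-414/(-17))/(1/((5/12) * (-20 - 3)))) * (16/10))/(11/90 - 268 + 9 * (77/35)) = 571320/379559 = 1.51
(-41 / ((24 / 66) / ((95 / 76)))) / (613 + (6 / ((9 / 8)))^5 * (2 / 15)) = -8219475 / 69304592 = -0.12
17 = 17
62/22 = 31/11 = 2.82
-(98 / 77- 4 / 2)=8 / 11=0.73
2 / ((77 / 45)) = 90 / 77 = 1.17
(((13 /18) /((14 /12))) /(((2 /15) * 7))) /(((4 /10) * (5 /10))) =325 /98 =3.32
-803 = -803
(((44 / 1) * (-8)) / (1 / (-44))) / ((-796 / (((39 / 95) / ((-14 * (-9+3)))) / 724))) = -3146 / 23952635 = -0.00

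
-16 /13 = -1.23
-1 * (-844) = 844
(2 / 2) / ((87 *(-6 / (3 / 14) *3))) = -1 / 7308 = -0.00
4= 4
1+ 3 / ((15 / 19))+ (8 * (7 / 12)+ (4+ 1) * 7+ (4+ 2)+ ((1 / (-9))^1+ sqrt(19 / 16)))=sqrt(19) / 4+ 2266 / 45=51.45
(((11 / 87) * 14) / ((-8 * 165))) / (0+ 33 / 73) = -511 / 172260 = -0.00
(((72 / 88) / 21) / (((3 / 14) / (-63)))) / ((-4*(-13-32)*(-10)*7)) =1 / 1100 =0.00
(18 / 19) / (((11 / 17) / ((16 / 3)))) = 1632 / 209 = 7.81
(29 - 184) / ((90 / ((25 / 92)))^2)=-0.00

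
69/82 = 0.84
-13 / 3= -4.33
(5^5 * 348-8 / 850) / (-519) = -462187496 / 220575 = -2095.38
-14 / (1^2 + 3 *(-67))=7 / 100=0.07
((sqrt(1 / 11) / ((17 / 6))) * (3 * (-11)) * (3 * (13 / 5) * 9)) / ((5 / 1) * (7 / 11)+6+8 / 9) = -625482 * sqrt(11) / 84745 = -24.48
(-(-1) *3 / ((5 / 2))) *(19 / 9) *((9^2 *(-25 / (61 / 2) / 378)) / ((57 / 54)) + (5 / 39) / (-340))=-0.42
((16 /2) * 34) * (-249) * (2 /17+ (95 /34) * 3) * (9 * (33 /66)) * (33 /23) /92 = -21372417 /529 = -40401.54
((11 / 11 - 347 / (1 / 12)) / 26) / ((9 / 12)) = -8326 / 39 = -213.49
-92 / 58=-46 / 29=-1.59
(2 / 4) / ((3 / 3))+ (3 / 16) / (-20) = 157 / 320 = 0.49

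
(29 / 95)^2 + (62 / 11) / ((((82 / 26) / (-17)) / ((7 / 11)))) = -861451649 / 44773025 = -19.24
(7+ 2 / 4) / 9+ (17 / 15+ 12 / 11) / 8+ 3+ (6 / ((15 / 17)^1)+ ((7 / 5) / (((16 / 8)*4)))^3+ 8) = 13317373 / 704000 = 18.92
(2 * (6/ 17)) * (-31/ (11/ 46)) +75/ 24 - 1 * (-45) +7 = -54429/ 1496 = -36.38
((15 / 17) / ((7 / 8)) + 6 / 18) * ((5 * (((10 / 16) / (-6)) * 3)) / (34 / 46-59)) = 55085 / 1530816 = 0.04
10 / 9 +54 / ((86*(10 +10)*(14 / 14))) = 8843 / 7740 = 1.14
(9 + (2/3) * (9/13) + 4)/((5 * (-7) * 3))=-5/39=-0.13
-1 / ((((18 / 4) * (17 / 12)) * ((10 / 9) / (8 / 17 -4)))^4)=-429981696 / 6975757441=-0.06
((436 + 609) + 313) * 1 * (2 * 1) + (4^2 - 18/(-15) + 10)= 13716/5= 2743.20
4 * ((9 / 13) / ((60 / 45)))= 27 / 13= 2.08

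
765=765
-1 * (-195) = 195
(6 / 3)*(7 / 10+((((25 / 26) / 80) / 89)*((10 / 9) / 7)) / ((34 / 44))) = 34697491 / 24782940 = 1.40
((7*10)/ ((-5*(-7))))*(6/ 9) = 4/ 3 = 1.33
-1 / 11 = -0.09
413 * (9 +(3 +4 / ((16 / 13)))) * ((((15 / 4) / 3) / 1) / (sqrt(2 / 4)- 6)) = -377895 / 284- 125965 * sqrt(2) / 1136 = -1487.43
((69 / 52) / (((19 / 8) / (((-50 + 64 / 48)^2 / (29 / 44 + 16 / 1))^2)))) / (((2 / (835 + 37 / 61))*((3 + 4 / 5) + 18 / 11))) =2466102594144527360 / 2841462010413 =867899.20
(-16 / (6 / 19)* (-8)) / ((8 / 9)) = 456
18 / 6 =3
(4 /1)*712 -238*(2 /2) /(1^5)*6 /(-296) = 2852.82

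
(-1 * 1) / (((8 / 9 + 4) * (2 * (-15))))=3 / 440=0.01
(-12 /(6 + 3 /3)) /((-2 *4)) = 3 /14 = 0.21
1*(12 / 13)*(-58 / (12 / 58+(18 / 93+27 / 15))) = -1042840 / 42861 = -24.33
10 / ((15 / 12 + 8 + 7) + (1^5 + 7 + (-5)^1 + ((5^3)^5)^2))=40 / 3725290298461914062577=0.00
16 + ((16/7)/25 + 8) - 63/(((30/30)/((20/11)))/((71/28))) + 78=-362599/1925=-188.36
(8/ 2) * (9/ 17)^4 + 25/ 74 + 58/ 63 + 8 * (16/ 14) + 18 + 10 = 38.72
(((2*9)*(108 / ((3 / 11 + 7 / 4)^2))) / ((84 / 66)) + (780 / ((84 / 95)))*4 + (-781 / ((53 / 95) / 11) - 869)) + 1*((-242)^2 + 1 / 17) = 329706801459 / 7136821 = 46197.99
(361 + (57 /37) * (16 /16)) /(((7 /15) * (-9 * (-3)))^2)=335350 /146853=2.28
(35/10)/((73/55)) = 385/146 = 2.64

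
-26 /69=-0.38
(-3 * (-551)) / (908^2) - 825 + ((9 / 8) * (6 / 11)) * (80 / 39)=-97117500501 / 117898352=-823.74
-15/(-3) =5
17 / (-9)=-17 / 9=-1.89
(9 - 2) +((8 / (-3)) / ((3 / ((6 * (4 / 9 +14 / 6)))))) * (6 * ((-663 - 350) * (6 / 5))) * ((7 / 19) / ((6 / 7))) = 7943117 / 171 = 46450.98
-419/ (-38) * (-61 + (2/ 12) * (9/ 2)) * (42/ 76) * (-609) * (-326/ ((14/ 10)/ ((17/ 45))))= -56802000227/ 2888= -19668282.63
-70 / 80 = -7 / 8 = -0.88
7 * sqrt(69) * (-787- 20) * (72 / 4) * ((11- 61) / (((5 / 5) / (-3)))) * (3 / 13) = -45756900 * sqrt(69) / 13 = -29237335.19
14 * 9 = 126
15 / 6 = 5 / 2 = 2.50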